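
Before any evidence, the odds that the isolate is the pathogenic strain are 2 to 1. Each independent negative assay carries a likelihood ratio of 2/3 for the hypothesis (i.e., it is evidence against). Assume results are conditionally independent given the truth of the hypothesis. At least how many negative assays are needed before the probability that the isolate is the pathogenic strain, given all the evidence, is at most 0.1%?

19

Prior odds = 2.
Likelihood ratio per negative assay = 2/3.
Target odds: 0.001 ÷ 0.999 = 1/999.
Need 2 × (2/3)ⁿ ≤ 1/999, i.e. (2/3)ⁿ ≤ 1/1998.
(2/3)¹⁸ = 262144/387420489 is still above 1/1998 but (2/3)¹⁹ ≈0.000451093 is at or below it, so n = 19.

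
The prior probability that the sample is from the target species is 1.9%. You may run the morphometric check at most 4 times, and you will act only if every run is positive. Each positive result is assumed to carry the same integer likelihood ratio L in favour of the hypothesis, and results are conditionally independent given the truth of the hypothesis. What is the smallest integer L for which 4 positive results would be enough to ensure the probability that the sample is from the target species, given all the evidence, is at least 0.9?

Prior odds = 0.019/0.981 = 19/981.
Target odds = 0.9/0.1 = 9.
Need L⁴ ≥ 9 ÷ (19/981) = 8829/19.
4⁴ = 256 < 8829/19 ≤ 625 = 5⁴, so L = 5.

5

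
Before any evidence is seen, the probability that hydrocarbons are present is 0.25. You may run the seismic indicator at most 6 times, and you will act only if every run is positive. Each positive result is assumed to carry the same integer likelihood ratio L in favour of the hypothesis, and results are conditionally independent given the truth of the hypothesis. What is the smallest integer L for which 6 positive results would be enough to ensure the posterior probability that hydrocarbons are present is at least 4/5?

2

Prior odds = 0.25/0.75 = 1/3.
Target odds = 0.8/0.2 = 4.
Need L⁶ ≥ 4 ÷ (1/3) = 12.
1⁶ = 1 < 12 ≤ 64 = 2⁶, so L = 2.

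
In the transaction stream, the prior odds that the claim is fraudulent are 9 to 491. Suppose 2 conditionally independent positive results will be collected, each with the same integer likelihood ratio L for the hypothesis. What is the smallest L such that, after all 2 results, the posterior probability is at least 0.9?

23

Prior odds = 9/491.
Target odds = 0.9/0.1 = 9.
Need L² ≥ 9 ÷ (9/491) = 491.
22² = 484 < 491 ≤ 529 = 23², so L = 23.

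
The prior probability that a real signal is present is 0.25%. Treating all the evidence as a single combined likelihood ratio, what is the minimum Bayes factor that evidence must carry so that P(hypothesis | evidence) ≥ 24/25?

Prior odds = 0.0025/0.9975 = 1/399.
Target odds = 0.96/0.04 = 24.
Required Bayes factor = 24 ÷ (1/399) = 9576.

9576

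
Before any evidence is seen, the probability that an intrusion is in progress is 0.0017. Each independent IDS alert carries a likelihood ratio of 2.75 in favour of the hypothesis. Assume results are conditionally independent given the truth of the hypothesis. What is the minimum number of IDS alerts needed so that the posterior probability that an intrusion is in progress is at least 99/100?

11

Prior odds: 0.0017 ÷ 0.9983 = 17/9983.
Likelihood ratio per IDS alert = 2.75.
Target posterior odds = 0.99/0.01 = 99.
Need (17/9983) × 2.75ⁿ ≥ 99, i.e. 2.75ⁿ ≥ 988317/17.
2.75¹⁰ ≈24735.9 falls short of 988317/17 but 2.75¹¹ ≈68023.6 reaches it, so n = 11.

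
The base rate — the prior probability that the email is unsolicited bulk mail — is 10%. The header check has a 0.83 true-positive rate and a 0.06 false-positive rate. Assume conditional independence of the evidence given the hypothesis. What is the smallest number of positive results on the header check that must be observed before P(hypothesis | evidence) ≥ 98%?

Prior odds = 0.1/0.9 = 1/9.
Likelihood ratio of a positive result = 0.83/0.06 = 83/6.
Target odds: 0.98 ÷ 0.02 = 49.
Need (1/9) × (83/6)ⁿ ≥ 49, i.e. (83/6)ⁿ ≥ 441.
(83/6)² = 6889/36 falls short of 441 but (83/6)³ = 571787/216 reaches it, so n = 3.

3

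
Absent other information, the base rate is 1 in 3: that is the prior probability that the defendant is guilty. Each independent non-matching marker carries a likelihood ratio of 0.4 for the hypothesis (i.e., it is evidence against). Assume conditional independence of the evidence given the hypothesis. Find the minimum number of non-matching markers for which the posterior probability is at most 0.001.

7

Prior odds: (1/3) ÷ (2/3) = 0.5.
Likelihood ratio per non-matching marker = 0.4.
Target odds: 0.001 ÷ 0.999 = 1/999.
Require 0.4ⁿ ≤ 1/999 ÷ 0.5 = 2/999.
0.4⁶ = 64/15625 is still above 2/999 but 0.4⁷ = 128/78125 is at or below it, so n = 7.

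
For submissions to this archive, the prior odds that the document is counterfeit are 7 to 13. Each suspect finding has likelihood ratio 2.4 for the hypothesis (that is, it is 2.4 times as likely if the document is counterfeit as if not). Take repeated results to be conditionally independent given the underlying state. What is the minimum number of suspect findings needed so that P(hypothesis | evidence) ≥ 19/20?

5

Prior odds = 7/13.
Likelihood ratio per suspect finding = 2.4.
Target posterior odds = 0.95/0.05 = 19.
Need (7/13) × 2.4ⁿ ≥ 19, i.e. 2.4ⁿ ≥ 247/7.
2.4⁴ = 33.1776 falls short of 247/7 but 2.4⁵ = 79.62624 reaches it, so n = 5.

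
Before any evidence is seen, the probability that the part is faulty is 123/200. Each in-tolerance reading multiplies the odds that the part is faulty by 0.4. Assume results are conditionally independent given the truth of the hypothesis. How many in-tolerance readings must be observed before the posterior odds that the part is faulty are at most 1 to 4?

3

Prior odds: 0.615 ÷ 0.385 = 123/77.
Likelihood ratio per in-tolerance reading = 0.4.
Target odds = 0.25.
Require 0.4ⁿ ≤ 0.25 ÷ (123/77) = 77/492.
0.4² = 0.16 is still above 77/492 but 0.4³ = 0.064 is at or below it, so n = 3.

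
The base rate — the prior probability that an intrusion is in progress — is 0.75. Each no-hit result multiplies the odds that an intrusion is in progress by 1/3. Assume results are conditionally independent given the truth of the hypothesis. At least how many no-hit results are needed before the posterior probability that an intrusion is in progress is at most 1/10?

3

Prior odds: 0.75 ÷ 0.25 = 3.
Likelihood ratio per no-hit result = 1/3.
Target odds: 0.1 ÷ 0.9 = 1/9.
Require (1/3)ⁿ ≤ 1/9 ÷ 3 = 1/27.
(1/3)² = 1/9 is still above 1/27 but (1/3)³ = 1/27 is at or below it, so n = 3.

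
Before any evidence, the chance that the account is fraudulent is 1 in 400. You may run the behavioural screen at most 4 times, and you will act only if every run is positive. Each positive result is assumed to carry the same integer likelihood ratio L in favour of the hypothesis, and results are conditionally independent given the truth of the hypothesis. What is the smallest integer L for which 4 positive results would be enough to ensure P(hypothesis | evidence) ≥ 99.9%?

26

Prior odds = 0.0025/0.9975 = 1/399.
Target odds = 0.999/0.001 = 999.
Need L⁴ ≥ 999 ÷ (1/399) = 398601.
25⁴ = 390625 < 398601 ≤ 456976 = 26⁴, so L = 26.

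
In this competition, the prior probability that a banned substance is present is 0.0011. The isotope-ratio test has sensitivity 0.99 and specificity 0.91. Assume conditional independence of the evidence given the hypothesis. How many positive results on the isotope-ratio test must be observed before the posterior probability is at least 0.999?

6

Prior odds: 0.0011 ÷ 0.9989 = 11/9989.
False-positive rate = 1 − 0.91 = 0.09; likelihood ratio of a positive = 0.99/0.09 = 11.
Target odds: 0.999 ÷ 0.001 = 999.
Need (11/9989) × 11ⁿ ≥ 999, i.e. 11ⁿ ≥ 9979011/11.
11⁵ = 161051 falls short of 9979011/11 but 11⁶ = 1771561 reaches it, so n = 6.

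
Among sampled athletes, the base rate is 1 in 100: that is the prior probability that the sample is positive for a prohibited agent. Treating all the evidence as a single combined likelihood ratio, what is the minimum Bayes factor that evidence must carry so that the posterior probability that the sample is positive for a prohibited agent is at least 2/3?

Prior odds = 0.01/0.99 = 1/99.
Target odds = (2/3)/(1/3) = 2.
Required Bayes factor = 2 ÷ (1/99) = 198.

198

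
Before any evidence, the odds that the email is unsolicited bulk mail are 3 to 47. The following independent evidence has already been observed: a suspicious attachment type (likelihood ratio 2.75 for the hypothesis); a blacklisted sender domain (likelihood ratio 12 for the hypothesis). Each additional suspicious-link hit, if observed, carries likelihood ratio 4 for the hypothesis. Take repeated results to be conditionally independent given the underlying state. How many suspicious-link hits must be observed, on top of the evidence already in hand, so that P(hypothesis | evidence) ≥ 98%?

3

Prior odds = 3/47.
Combined Bayes factor of the evidence already in hand = 2.75 × 12 = 33.
Odds after that evidence = (3/47) × 33 = 99/47.
Target odds = 0.98/0.02 = 49.
Need 4ⁿ ≥ 49 ÷ (99/47) = 2303/99.
4² = 16 falls short of 2303/99 but 4³ = 64 reaches it, so n = 3.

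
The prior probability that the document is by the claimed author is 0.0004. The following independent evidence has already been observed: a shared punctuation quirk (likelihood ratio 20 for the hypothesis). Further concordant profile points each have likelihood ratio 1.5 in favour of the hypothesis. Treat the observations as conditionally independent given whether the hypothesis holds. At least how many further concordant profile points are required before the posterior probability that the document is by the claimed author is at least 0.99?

24

Prior odds = 0.0004/0.9996 = 1/2499.
Bayes factor of the evidence already in hand = 20.
Odds after that evidence = (1/2499) × 20 = 20/2499.
Target odds = 0.99/0.01 = 99.
Need 1.5ⁿ ≥ 99 ÷ (20/2499) = 12370.05.
1.5²³ ≈11222.7 falls short of 12370.05 but 1.5²⁴ ≈16834.1 reaches it, so n = 24.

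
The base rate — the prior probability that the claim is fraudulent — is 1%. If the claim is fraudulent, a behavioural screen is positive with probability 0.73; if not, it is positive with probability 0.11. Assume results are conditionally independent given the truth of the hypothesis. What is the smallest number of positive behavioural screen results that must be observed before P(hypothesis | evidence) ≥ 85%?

Prior odds = 0.01/0.99 = 1/99.
Likelihood ratio of a positive = 0.73/0.11 = 73/11.
Target posterior odds = 0.85/0.15 = 17/3.
Require (73/11)ⁿ ≥ 17/3 ÷ (1/99) = 561.
(73/11)³ = 389017/1331 falls short of 561 but (73/11)⁴ = 28398241/14641 reaches it, so n = 4.

4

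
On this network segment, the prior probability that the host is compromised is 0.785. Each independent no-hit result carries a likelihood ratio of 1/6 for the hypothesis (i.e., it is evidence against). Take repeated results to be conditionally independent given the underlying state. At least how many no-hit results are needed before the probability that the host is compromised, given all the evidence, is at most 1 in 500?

Prior odds = 0.785/0.215 = 157/43.
Likelihood ratio per no-hit result = 1/6.
Target odds: 0.002 ÷ 0.998 = 1/499.
Need (157/43) × (1/6)ⁿ ≤ 1/499, i.e. (1/6)ⁿ ≤ 43/78343.
(1/6)⁴ = 1/1296 is still above 43/78343 but (1/6)⁵ = 1/7776 is at or below it, so n = 5.

5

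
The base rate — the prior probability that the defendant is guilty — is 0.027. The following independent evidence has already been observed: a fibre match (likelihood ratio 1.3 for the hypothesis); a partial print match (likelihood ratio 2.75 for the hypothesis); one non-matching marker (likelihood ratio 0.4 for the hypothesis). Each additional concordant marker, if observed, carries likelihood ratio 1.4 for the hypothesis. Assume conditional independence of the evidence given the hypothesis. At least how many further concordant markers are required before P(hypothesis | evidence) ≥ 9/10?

Prior odds = 0.027/0.973 = 27/973.
Combined Bayes factor of the evidence already in hand = 1.3 × 2.75 × 0.4 = 1.43.
Odds after that evidence = (27/973) × 1.43 = 3861/97300.
Target odds = 0.9/0.1 = 9.
Need 1.4ⁿ ≥ 9 ÷ (3861/97300) = 97300/429.
1.4¹⁶ ≈217.795 falls short of 97300/429 but 1.4¹⁷ ≈304.913 reaches it, so n = 17.

17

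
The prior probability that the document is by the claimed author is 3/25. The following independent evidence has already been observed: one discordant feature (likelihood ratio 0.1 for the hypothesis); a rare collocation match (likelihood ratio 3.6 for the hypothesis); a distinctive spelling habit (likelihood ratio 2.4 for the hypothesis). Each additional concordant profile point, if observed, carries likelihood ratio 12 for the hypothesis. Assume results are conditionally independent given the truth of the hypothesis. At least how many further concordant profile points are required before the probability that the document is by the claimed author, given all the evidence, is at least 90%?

2

Prior odds = 0.12/0.88 = 3/22.
Combined Bayes factor of the evidence already in hand = 0.1 × 3.6 × 2.4 = 0.864.
Odds after that evidence = (3/22) × 0.864 = 162/1375.
Target odds = 0.9/0.1 = 9.
Need 12ⁿ ≥ 9 ÷ (162/1375) = 1375/18.
12¹ = 12 falls short of 1375/18 but 12² = 144 reaches it, so n = 2.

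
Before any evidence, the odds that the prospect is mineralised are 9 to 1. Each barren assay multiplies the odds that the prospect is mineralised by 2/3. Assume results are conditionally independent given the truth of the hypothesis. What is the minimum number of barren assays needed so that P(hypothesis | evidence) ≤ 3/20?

10

Prior odds = 9.
Likelihood ratio per barren assay = 2/3.
Target posterior odds = 0.15/0.85 = 3/17.
Require (2/3)ⁿ ≤ 3/17 ÷ 9 = 1/51.
(2/3)⁹ = 512/19683 is still above 1/51 but (2/3)¹⁰ = 1024/59049 is at or below it, so n = 10.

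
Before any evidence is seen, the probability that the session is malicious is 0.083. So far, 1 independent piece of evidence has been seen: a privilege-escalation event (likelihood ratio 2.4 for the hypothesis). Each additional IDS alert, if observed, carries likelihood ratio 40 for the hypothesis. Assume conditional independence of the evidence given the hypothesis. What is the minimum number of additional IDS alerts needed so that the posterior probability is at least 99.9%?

Prior odds = 0.083/0.917 = 83/917.
Bayes factor of the evidence already in hand = 2.4.
Odds after that evidence = (83/917) × 2.4 = 996/4585.
Target odds = 0.999/0.001 = 999.
Need 40ⁿ ≥ 999 ÷ (996/4585) = 1526805/332.
40² = 1600 falls short of 1526805/332 but 40³ = 64000 reaches it, so n = 3.

3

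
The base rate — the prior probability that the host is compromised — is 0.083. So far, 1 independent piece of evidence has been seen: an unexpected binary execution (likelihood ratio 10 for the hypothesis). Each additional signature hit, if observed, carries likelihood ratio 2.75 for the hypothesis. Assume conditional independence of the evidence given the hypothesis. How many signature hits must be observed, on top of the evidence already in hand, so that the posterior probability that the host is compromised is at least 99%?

Prior odds = 0.083/0.917 = 83/917.
Bayes factor of the evidence already in hand = 10.
Odds after that evidence = (83/917) × 10 = 830/917.
Target odds = 0.99/0.01 = 99.
Need 2.75ⁿ ≥ 99 ÷ (830/917) = 90783/830.
2.75⁴ = 57.19140625 falls short of 90783/830 but 2.75⁵ = 161051/1024 reaches it, so n = 5.

5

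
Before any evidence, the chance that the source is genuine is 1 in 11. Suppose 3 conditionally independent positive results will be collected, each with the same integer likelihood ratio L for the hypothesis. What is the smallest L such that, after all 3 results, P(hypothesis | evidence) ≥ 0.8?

Prior odds = (1/11)/(10/11) = 0.1.
Target odds = 0.8/0.2 = 4.
Need L³ ≥ 4 ÷ 0.1 = 40.
3³ = 27 < 40 ≤ 64 = 4³, so L = 4.

4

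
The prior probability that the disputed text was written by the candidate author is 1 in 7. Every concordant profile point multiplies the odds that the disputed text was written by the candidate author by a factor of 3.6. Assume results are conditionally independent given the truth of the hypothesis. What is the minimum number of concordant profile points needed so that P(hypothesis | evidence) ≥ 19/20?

4

Prior odds = (1/7)/(6/7) = 1/6.
Likelihood ratio per concordant profile point = 3.6.
Target odds: 0.95 ÷ 0.05 = 19.
Require 3.6ⁿ ≥ 19 ÷ (1/6) = 114.
3.6³ = 46.656 falls short of 114 but 3.6⁴ = 167.9616 reaches it, so n = 4.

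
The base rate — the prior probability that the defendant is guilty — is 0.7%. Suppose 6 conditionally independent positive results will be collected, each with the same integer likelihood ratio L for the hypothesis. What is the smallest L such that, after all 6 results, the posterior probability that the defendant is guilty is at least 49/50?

Prior odds = 0.007/0.993 = 7/993.
Target odds = 0.98/0.02 = 49.
Need L⁶ ≥ 49 ÷ (7/993) = 6951.
4⁶ = 4096 < 6951 ≤ 15625 = 5⁶, so L = 5.

5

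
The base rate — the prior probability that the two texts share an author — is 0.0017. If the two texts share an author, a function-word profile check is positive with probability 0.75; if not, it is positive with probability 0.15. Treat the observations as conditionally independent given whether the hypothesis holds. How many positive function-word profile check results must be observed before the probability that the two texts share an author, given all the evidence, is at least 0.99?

7

Prior odds = 0.0017/0.9983 = 17/9983.
Likelihood ratio of a positive = 0.75/0.15 = 5.
Target odds: 0.99 ÷ 0.01 = 99.
Need (17/9983) × 5ⁿ ≥ 99, i.e. 5ⁿ ≥ 988317/17.
5⁶ = 15625 falls short of 988317/17 but 5⁷ = 78125 reaches it, so n = 7.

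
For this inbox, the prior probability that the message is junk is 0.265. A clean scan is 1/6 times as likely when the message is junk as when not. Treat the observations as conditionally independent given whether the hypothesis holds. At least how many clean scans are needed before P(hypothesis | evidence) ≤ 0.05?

Prior odds = 0.265/0.735 = 53/147.
Likelihood ratio per clean scan = 1/6.
Target odds: 0.05 ÷ 0.95 = 1/19.
Require (1/6)ⁿ ≤ 1/19 ÷ (53/147) = 147/1007.
(1/6)¹ = 1/6 is still above 147/1007 but (1/6)² = 1/36 is at or below it, so n = 2.

2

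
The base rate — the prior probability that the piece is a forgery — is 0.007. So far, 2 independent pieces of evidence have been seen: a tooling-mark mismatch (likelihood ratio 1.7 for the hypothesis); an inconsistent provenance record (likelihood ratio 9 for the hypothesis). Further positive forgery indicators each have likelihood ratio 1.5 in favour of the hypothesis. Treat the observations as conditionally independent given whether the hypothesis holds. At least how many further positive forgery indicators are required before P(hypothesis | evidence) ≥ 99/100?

17

Prior odds = 0.007/0.993 = 7/993.
Combined Bayes factor of the evidence already in hand = 1.7 × 9 = 15.3.
Odds after that evidence = (7/993) × 15.3 = 357/3310.
Target odds = 0.99/0.01 = 99.
Need 1.5ⁿ ≥ 99 ÷ (357/3310) = 109230/119.
1.5¹⁶ = 43046721/65536 falls short of 109230/119 but 1.5¹⁷ = 129140163/131072 reaches it, so n = 17.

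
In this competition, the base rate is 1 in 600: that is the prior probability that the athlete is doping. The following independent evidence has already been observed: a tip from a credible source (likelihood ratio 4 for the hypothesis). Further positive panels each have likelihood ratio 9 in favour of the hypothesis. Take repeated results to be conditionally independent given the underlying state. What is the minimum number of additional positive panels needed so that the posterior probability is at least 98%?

5

Prior odds = (1/600)/(599/600) = 1/599.
Bayes factor of the evidence already in hand = 4.
Odds after that evidence = (1/599) × 4 = 4/599.
Target odds = 0.98/0.02 = 49.
Need 9ⁿ ≥ 49 ÷ (4/599) = 7337.75.
9⁴ = 6561 falls short of 7337.75 but 9⁵ = 59049 reaches it, so n = 5.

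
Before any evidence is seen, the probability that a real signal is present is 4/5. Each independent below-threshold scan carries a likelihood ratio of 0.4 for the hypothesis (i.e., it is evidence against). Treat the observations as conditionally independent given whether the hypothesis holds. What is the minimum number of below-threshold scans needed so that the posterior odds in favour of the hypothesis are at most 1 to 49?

6

Prior odds: 0.8 ÷ 0.2 = 4.
Likelihood ratio per below-threshold scan = 0.4.
Target odds = 1/49.
Need 4 × 0.4ⁿ ≤ 1/49, i.e. 0.4ⁿ ≤ 1/196.
0.4⁵ = 0.01024 is still above 1/196 but 0.4⁶ = 64/15625 is at or below it, so n = 6.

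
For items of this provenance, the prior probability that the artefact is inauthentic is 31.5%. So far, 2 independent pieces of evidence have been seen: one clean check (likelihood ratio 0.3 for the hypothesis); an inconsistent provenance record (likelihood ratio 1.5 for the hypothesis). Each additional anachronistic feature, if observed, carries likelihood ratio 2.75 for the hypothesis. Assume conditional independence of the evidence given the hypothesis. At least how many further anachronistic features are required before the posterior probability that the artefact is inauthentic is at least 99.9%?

Prior odds = 0.315/0.685 = 63/137.
Combined Bayes factor of the evidence already in hand = 0.3 × 1.5 = 0.45.
Odds after that evidence = (63/137) × 0.45 = 567/2740.
Target odds = 0.999/0.001 = 999.
Need 2.75ⁿ ≥ 999 ÷ (567/2740) = 101380/21.
2.75⁸ = 214358881/65536 falls short of 101380/21 but 2.75⁹ ≈8994.86 reaches it, so n = 9.

9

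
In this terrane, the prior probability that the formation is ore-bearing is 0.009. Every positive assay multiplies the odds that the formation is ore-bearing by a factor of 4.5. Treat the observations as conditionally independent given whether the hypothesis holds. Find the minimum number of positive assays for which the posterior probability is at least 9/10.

Prior odds: 0.009 ÷ 0.991 = 9/991.
Likelihood ratio per positive assay = 4.5.
Target posterior odds = 0.9/0.1 = 9.
Require 4.5ⁿ ≥ 9 ÷ (9/991) = 991.
4.5⁴ = 410.0625 falls short of 991 but 4.5⁵ = 1845.28125 reaches it, so n = 5.

5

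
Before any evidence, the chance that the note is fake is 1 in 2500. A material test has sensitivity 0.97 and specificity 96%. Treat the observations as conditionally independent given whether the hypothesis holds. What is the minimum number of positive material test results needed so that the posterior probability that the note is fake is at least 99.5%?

5

Prior odds: 0.0004 ÷ 0.9996 = 1/2499.
False-positive rate = 1 − 0.96 = 0.04; likelihood ratio of a positive = 0.97/0.04 = 24.25.
Target posterior odds = 0.995/0.005 = 199.
Require 24.25ⁿ ≥ 199 ÷ (1/2499) = 497301.
24.25⁴ = 88529281/256 falls short of 497301 but 24.25⁵ ≈8.38607e+06 reaches it, so n = 5.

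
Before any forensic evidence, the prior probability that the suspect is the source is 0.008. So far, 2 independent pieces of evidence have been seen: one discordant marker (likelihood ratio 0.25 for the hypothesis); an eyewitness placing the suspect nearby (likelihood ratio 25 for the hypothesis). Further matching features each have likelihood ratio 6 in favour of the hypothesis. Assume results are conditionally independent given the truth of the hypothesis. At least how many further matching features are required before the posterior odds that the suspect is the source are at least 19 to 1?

4

Prior odds = 0.008/0.992 = 1/124.
Combined Bayes factor of the evidence already in hand = 0.25 × 25 = 6.25.
Odds after that evidence = (1/124) × 6.25 = 25/496.
Target odds = 19.
Need 6ⁿ ≥ 19 ÷ (25/496) = 376.96.
6³ = 216 falls short of 376.96 but 6⁴ = 1296 reaches it, so n = 4.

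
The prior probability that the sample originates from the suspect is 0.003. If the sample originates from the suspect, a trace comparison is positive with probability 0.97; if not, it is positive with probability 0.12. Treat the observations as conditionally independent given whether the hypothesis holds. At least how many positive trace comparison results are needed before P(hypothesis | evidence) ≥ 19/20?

Prior odds: 0.003 ÷ 0.997 = 3/997.
Likelihood ratio of a positive = 0.97/0.12 = 97/12.
Target posterior odds = 0.95/0.05 = 19.
Need (3/997) × (97/12)ⁿ ≥ 19, i.e. (97/12)ⁿ ≥ 18943/3.
(97/12)⁴ = 88529281/20736 falls short of 18943/3 but (97/12)⁵ ≈34510.6 reaches it, so n = 5.

5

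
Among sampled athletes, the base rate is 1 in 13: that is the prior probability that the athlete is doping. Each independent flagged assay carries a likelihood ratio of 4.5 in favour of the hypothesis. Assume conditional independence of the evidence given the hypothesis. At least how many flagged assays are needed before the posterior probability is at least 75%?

Prior odds = (1/13)/(12/13) = 1/12.
Likelihood ratio per flagged assay = 4.5.
Target posterior odds = 0.75/0.25 = 3.
Require 4.5ⁿ ≥ 3 ÷ (1/12) = 36.
4.5² = 20.25 falls short of 36 but 4.5³ = 91.125 reaches it, so n = 3.

3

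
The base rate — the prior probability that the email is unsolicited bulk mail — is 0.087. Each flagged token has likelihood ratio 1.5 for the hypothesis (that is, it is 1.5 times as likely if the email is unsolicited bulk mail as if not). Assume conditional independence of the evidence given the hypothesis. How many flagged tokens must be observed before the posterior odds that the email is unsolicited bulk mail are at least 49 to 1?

16

Prior odds: 0.087 ÷ 0.913 = 87/913.
Likelihood ratio per flagged token = 1.5.
Target odds = 49.
Require 1.5ⁿ ≥ 49 ÷ (87/913) = 44737/87.
1.5¹⁵ = 14348907/32768 falls short of 44737/87 but 1.5¹⁶ = 43046721/65536 reaches it, so n = 16.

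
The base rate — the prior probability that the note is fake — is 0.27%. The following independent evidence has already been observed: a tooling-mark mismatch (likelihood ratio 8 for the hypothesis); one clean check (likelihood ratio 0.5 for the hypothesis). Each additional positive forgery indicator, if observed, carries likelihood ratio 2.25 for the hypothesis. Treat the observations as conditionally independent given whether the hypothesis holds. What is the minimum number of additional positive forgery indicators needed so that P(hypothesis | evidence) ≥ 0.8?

8

Prior odds = 0.0027/0.9973 = 27/9973.
Combined Bayes factor of the evidence already in hand = 8 × 0.5 = 4.
Odds after that evidence = (27/9973) × 4 = 108/9973.
Target odds = 0.8/0.2 = 4.
Need 2.25ⁿ ≥ 4 ÷ (108/9973) = 9973/27.
2.25⁷ = 4782969/16384 falls short of 9973/27 but 2.25⁸ = 43046721/65536 reaches it, so n = 8.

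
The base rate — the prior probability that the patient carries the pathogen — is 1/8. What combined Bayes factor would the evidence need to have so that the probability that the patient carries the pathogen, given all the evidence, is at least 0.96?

Prior odds = 0.125/0.875 = 1/7.
Target odds = 0.96/0.04 = 24.
Required Bayes factor = 24 ÷ (1/7) = 168.

168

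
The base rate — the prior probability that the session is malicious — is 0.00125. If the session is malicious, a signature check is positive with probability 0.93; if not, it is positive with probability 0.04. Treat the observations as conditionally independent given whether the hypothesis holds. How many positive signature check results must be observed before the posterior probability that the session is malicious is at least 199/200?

Prior odds: 0.00125 ÷ 0.99875 = 1/799.
Likelihood ratio of a positive = 0.93/0.04 = 23.25.
Target odds: 0.995 ÷ 0.005 = 199.
Require 23.25ⁿ ≥ 199 ÷ (1/799) = 159001.
23.25³ = 804357/64 falls short of 159001 but 23.25⁴ = 74805201/256 reaches it, so n = 4.

4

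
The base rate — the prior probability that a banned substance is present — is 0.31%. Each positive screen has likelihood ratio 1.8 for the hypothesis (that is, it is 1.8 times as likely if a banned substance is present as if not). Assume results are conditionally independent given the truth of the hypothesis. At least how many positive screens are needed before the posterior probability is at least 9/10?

14

Prior odds = 0.0031/0.9969 = 31/9969.
Likelihood ratio per positive screen = 1.8.
Target posterior odds = 0.9/0.1 = 9.
Require 1.8ⁿ ≥ 9 ÷ (31/9969) = 89721/31.
1.8¹³ ≈2082.3 falls short of 89721/31 but 1.8¹⁴ ≈3748.13 reaches it, so n = 14.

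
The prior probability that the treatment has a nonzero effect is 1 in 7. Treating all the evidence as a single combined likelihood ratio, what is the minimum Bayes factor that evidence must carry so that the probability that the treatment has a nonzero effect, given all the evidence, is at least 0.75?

Prior odds = (1/7)/(6/7) = 1/6.
Target odds = 0.75/0.25 = 3.
Required Bayes factor = 3 ÷ (1/6) = 18.

18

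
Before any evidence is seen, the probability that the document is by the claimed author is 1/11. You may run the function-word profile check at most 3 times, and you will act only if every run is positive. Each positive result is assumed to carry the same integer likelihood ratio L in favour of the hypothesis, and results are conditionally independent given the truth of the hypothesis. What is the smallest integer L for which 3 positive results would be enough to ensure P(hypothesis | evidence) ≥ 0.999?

Prior odds = (1/11)/(10/11) = 0.1.
Target odds = 0.999/0.001 = 999.
Need L³ ≥ 999 ÷ 0.1 = 9990.
21³ = 9261 < 9990 ≤ 10648 = 22³, so L = 22.

22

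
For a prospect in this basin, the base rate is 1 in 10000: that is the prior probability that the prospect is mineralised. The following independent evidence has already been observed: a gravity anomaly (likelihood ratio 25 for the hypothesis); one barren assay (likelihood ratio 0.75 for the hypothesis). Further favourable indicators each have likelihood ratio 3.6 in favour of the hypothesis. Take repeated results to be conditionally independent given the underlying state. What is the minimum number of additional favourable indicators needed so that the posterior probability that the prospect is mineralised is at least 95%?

Prior odds = 0.0001/0.9999 = 1/9999.
Combined Bayes factor of the evidence already in hand = 25 × 0.75 = 18.75.
Odds after that evidence = (1/9999) × 18.75 = 25/13332.
Target odds = 0.95/0.05 = 19.
Need 3.6ⁿ ≥ 19 ÷ (25/13332) = 10132.32.
3.6⁷ = 612220032/78125 falls short of 10132.32 but 3.6⁸ ≈28211.1 reaches it, so n = 8.

8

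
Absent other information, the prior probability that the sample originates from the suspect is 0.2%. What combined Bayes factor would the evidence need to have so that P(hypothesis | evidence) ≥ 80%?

1996

Prior odds = 0.002/0.998 = 1/499.
Target odds = 0.8/0.2 = 4.
Required Bayes factor = 4 ÷ (1/499) = 1996.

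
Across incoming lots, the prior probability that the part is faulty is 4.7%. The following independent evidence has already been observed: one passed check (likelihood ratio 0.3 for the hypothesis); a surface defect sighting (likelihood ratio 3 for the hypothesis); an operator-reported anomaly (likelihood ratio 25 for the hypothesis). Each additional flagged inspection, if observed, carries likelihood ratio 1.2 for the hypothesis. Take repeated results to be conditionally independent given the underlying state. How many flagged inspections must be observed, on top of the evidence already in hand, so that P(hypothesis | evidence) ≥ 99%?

Prior odds = 0.047/0.953 = 47/953.
Combined Bayes factor of the evidence already in hand = 0.3 × 3 × 25 = 22.5.
Odds after that evidence = (47/953) × 22.5 = 2115/1906.
Target odds = 0.99/0.01 = 99.
Need 1.2ⁿ ≥ 99 ÷ (2115/1906) = 20966/235.
1.2²⁴ ≈79.4968 falls short of 20966/235 but 1.2²⁵ ≈95.3962 reaches it, so n = 25.

25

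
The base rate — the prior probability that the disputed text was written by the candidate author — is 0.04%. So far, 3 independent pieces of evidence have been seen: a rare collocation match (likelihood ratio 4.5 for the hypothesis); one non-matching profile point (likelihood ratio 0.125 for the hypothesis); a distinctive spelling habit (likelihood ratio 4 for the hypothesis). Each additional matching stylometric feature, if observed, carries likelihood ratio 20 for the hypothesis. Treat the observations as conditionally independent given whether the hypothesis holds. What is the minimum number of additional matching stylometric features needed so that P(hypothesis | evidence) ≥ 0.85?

3

Prior odds = 0.0004/0.9996 = 1/2499.
Combined Bayes factor of the evidence already in hand = 4.5 × 0.125 × 4 = 2.25.
Odds after that evidence = (1/2499) × 2.25 = 3/3332.
Target odds = 0.85/0.15 = 17/3.
Need 20ⁿ ≥ 17/3 ÷ (3/3332) = 56644/9.
20² = 400 falls short of 56644/9 but 20³ = 8000 reaches it, so n = 3.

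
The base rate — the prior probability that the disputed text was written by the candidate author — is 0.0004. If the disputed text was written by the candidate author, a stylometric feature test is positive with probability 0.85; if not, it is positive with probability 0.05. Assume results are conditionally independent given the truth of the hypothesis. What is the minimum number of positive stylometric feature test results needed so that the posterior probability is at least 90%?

Prior odds: 0.0004 ÷ 0.9996 = 1/2499.
Likelihood ratio of a positive = 0.85/0.05 = 17.
Target odds: 0.9 ÷ 0.1 = 9.
Require 17ⁿ ≥ 9 ÷ (1/2499) = 22491.
17³ = 4913 falls short of 22491 but 17⁴ = 83521 reaches it, so n = 4.

4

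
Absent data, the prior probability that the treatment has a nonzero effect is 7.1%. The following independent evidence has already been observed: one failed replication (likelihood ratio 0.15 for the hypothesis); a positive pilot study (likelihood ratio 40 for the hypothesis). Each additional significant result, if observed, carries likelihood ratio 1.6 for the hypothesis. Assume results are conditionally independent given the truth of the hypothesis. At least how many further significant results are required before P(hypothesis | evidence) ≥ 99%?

Prior odds = 0.071/0.929 = 71/929.
Combined Bayes factor of the evidence already in hand = 0.15 × 40 = 6.
Odds after that evidence = (71/929) × 6 = 426/929.
Target odds = 0.99/0.01 = 99.
Need 1.6ⁿ ≥ 99 ÷ (426/929) = 30657/142.
1.6¹¹ ≈175.922 falls short of 30657/142 but 1.6¹² ≈281.475 reaches it, so n = 12.

12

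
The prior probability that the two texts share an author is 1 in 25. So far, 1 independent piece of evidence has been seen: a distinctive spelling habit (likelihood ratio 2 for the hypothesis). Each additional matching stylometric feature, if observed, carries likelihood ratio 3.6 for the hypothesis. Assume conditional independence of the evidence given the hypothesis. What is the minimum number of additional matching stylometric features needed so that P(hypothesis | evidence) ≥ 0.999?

8

Prior odds = 0.04/0.96 = 1/24.
Bayes factor of the evidence already in hand = 2.
Odds after that evidence = (1/24) × 2 = 1/12.
Target odds = 0.999/0.001 = 999.
Need 3.6ⁿ ≥ 999 ÷ (1/12) = 11988.
3.6⁷ = 612220032/78125 falls short of 11988 but 3.6⁸ ≈28211.1 reaches it, so n = 8.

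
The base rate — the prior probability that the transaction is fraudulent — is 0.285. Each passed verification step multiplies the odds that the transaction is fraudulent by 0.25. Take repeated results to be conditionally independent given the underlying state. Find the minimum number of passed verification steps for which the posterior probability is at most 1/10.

1

Prior odds: 0.285 ÷ 0.715 = 57/143.
Likelihood ratio per passed verification step = 0.25.
Target odds: 0.1 ÷ 0.9 = 1/9.
Require 0.25ⁿ ≤ 1/9 ÷ (57/143) = 143/513.
0.25¹ = 0.25, which is already at or below the required 143/513; so n = 1.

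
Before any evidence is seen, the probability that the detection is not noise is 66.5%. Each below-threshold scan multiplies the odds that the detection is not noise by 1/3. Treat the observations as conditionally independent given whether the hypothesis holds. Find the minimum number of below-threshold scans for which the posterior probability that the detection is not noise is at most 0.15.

Prior odds: 0.665 ÷ 0.335 = 133/67.
Likelihood ratio per below-threshold scan = 1/3.
Target odds: 0.15 ÷ 0.85 = 3/17.
Need (133/67) × (1/3)ⁿ ≤ 3/17, i.e. (1/3)ⁿ ≤ 201/2261.
(1/3)² = 1/9 is still above 201/2261 but (1/3)³ = 1/27 is at or below it, so n = 3.

3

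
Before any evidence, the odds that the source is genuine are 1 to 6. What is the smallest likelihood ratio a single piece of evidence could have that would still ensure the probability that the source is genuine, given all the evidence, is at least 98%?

Prior odds = 1/6.
Target odds = 0.98/0.02 = 49.
Required Bayes factor = 49 ÷ (1/6) = 294.

294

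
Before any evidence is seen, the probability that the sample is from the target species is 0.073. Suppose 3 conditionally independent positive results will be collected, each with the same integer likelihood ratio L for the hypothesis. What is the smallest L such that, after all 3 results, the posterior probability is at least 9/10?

Prior odds = 0.073/0.927 = 73/927.
Target odds = 0.9/0.1 = 9.
Need L³ ≥ 9 ÷ (73/927) = 8343/73.
4³ = 64 < 8343/73 ≤ 125 = 5³, so L = 5.

5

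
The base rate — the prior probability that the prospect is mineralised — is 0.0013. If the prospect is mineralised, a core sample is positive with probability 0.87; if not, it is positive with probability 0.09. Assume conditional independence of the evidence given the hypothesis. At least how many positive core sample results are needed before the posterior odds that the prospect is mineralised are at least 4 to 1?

Prior odds: 0.0013 ÷ 0.9987 = 13/9987.
Likelihood ratio of a positive = 0.87/0.09 = 29/3.
Target odds = 4.
Need (13/9987) × (29/3)ⁿ ≥ 4, i.e. (29/3)ⁿ ≥ 39948/13.
(29/3)³ = 24389/27 falls short of 39948/13 but (29/3)⁴ = 707281/81 reaches it, so n = 4.

4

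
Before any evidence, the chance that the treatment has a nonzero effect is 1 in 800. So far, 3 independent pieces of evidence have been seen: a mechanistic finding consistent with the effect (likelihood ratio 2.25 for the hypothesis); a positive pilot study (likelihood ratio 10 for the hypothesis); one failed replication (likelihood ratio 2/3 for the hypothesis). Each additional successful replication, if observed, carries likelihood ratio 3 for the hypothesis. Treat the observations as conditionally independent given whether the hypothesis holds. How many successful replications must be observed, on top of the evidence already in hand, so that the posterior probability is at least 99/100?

Prior odds = 0.00125/0.99875 = 1/799.
Combined Bayes factor of the evidence already in hand = 2.25 × 10 × (2/3) = 15.
Odds after that evidence = (1/799) × 15 = 15/799.
Target odds = 0.99/0.01 = 99.
Need 3ⁿ ≥ 99 ÷ (15/799) = 5273.4.
3⁷ = 2187 falls short of 5273.4 but 3⁸ = 6561 reaches it, so n = 8.

8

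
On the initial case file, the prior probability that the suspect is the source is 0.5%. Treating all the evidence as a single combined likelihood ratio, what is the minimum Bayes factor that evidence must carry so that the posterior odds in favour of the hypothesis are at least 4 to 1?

Prior odds = 0.005/0.995 = 1/199.
Target odds = 4.
Required Bayes factor = 4 ÷ (1/199) = 796.

796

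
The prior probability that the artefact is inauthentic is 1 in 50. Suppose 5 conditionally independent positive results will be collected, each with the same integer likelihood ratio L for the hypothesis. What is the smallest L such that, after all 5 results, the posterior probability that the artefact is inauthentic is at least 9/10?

Prior odds = 0.02/0.98 = 1/49.
Target odds = 0.9/0.1 = 9.
Need L⁵ ≥ 9 ÷ (1/49) = 441.
3⁵ = 243 < 441 ≤ 1024 = 4⁵, so L = 4.

4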